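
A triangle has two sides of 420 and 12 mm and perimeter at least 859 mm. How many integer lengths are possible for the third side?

5

Triangle inequality: 408 < x < 432. Perimeter ≥ 859 gives x ≥ 859 − 420 − 12 = 427.
So 427 ≤ x < 432; integers 427 through 431: 5 values.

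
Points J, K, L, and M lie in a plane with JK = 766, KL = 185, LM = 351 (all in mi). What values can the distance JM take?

The maximum is all hops collinear in one direction: 766 + 185 + 351 = 1302.
The longest hop is 766; the others sum to 536. Folding the others back against it leaves at least 766 − 536 = 230.

230 ≤ JM ≤ 1302 mi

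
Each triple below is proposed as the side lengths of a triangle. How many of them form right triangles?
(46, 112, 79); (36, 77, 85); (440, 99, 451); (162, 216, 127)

2

(46,112,79): 46²+79² = 8357 < 12544 = 112² → obtuse
(36,77,85): 36²+77² = 7225 = 85² → right
(440,99,451): 99²+440² = 203401 = 451² → right
(162,216,127): 127²+162² = 42373 < 46656 = 216² → obtuse
2 of the 4 are right.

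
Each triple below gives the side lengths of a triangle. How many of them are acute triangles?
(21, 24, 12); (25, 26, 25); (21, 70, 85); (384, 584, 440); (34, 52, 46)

(21,24,12): 12²+21² = 585 > 576 = 24² → acute
(25,26,25): 25²+25² = 1250 > 676 = 26² → acute
(21,70,85): 21²+70² = 5341 < 7225 = 85² → obtuse
(384,584,440): 384²+440² = 341056 = 584² → right
(34,52,46): 34²+46² = 3272 > 2704 = 52² → acute
3 of the 5 are acute.

3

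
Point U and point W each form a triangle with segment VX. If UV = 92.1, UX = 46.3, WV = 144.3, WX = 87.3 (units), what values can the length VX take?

57.0 < VX < 138.4

From triangle UVX: |92.1 − 46.3| < VX < 92.1 + 46.3, i.e. 45.8 < VX < 138.4.
From triangle WVX: 57.0 < VX < 231.6.
Both must hold, so VX lies in the intersection.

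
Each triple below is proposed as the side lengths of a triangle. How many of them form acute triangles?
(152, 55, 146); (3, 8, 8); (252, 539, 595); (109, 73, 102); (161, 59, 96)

(152,55,146): 55²+146² = 24341 > 23104 = 152² → acute
(3,8,8): 3²+8² = 73 > 64 = 8² → acute
(252,539,595): 252²+539² = 354025 = 595² → right
(109,73,102): 73²+102² = 15733 > 11881 = 109² → acute
(161,59,96): 59+96 ≤ 161, not a triangle
3 of the 5 are acute.

3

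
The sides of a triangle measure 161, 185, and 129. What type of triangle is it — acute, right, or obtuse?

acute

Compare the square of the longest side to the sum of squares of the other two: 129² + 161² = 42562 > 34225 = 185².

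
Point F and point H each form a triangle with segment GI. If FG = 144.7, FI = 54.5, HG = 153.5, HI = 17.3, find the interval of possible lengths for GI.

From triangle FGI: |144.7 − 54.5| < GI < 144.7 + 54.5, i.e. 90.2 < GI < 199.2.
From triangle HGI: 136.2 < GI < 170.8.
Both must hold, so GI lies in the intersection.

136.2 < GI < 170.8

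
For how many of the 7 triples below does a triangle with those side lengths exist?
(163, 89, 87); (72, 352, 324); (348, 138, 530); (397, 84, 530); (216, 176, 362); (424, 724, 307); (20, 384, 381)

5

(87,89,163): 87+89 > 163 → valid
(72,324,352): 72+324 > 352 → valid
(138,348,530): 138+348 ≤ 530 → not valid
(84,397,530): 84+397 ≤ 530 → not valid
(176,216,362): 176+216 > 362 → valid
(307,424,724): 307+424 > 724 → valid
(20,381,384): 20+381 > 384 → valid
5 of the 7 triples form a triangle.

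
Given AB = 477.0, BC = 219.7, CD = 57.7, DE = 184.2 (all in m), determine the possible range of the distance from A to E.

15.4 ≤ AE ≤ 938.6 m

The maximum is all hops collinear in one direction: 477.0 + 219.7 + 57.7 + 184.2 = 938.6.
The longest hop is 477.0; the others sum to 461.6. Folding the others back against it leaves at least 477.0 − 461.6 = 15.4.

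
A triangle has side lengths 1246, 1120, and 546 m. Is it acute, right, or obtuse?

right

Compare the square of the longest side to the sum of squares of the other two: 546² + 1120² = 1552516 = 1246².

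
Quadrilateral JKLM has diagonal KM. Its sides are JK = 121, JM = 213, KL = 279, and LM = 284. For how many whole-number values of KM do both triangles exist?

241

From triangle JKM: 92 < KM < 334.
From triangle LKM: 5 < KM < 563.
Intersection: 92 < KM < 334, so integers 93 through 333: 241 values.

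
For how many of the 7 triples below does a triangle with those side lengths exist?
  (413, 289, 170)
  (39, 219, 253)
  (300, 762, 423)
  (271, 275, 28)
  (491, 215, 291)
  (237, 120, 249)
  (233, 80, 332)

(170,289,413): 170+289 > 413 → valid
(39,219,253): 39+219 > 253 → valid
(300,423,762): 300+423 ≤ 762 → not valid
(28,271,275): 28+271 > 275 → valid
(215,291,491): 215+291 > 491 → valid
(120,237,249): 120+237 > 249 → valid
(80,233,332): 80+233 ≤ 332 → not valid
5 of the 7 triples form a triangle.

5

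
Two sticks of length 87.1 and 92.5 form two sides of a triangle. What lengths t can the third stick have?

5.4 < t < 179.6

By the triangle inequality, t must be less than 87.1 + 92.5 = 179.6 and greater than |87.1 − 92.5| = 5.4.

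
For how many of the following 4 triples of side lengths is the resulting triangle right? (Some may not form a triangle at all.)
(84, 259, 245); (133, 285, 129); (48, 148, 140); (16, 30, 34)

3

(84,259,245): 84²+245² = 67081 = 259² → right
(133,285,129): 129+133 ≤ 285, not a triangle
(48,148,140): 48²+140² = 21904 = 148² → right
(16,30,34): 16²+30² = 1156 = 34² → right
3 of the 4 are right.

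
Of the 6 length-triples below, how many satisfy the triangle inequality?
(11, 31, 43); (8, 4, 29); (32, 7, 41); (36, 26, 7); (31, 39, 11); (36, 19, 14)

1

(11,31,43): 11+31 ≤ 43 → not valid
(4,8,29): 4+8 ≤ 29 → not valid
(7,32,41): 7+32 ≤ 41 → not valid
(7,26,36): 7+26 ≤ 36 → not valid
(11,31,39): 11+31 > 39 → valid
(14,19,36): 14+19 ≤ 36 → not valid
1 of the 6 triples forms a triangle.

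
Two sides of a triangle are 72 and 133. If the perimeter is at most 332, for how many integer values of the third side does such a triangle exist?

Triangle inequality: 61 < x < 205. Perimeter ≤ 332 gives x ≤ 332 − 72 − 133 = 127.
So 61 < x ≤ 127; integers 62 through 127: 66 values.

66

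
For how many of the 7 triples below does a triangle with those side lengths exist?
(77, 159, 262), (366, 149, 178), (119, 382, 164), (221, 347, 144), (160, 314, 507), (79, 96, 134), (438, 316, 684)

(77,159,262): 77+159 ≤ 262 → not valid
(149,178,366): 149+178 ≤ 366 → not valid
(119,164,382): 119+164 ≤ 382 → not valid
(144,221,347): 144+221 > 347 → valid
(160,314,507): 160+314 ≤ 507 → not valid
(79,96,134): 79+96 > 134 → valid
(316,438,684): 316+438 > 684 → valid
3 of the 7 triples form a triangle.

3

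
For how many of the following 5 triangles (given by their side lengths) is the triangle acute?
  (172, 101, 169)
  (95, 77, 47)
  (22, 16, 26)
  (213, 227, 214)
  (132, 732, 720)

(172,101,169): 101²+169² = 38762 > 29584 = 172² → acute
(95,77,47): 47²+77² = 8138 < 9025 = 95² → obtuse
(22,16,26): 16²+22² = 740 > 676 = 26² → acute
(213,227,214): 213²+214² = 91165 > 51529 = 227² → acute
(132,732,720): 132²+720² = 535824 = 732² → right
3 of the 5 are acute.

3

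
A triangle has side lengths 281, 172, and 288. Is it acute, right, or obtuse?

Compare the square of the longest side to the sum of squares of the other two: 172² + 281² = 108545 > 82944 = 288².

acute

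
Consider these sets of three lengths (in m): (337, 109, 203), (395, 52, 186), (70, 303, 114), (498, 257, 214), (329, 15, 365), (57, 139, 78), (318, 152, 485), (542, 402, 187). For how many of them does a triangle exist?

(109,203,337): 109+203 ≤ 337 → not valid
(52,186,395): 52+186 ≤ 395 → not valid
(70,114,303): 70+114 ≤ 303 → not valid
(214,257,498): 214+257 ≤ 498 → not valid
(15,329,365): 15+329 ≤ 365 → not valid
(57,78,139): 57+78 ≤ 139 → not valid
(152,318,485): 152+318 ≤ 485 → not valid
(187,402,542): 187+402 > 542 → valid
1 of the 8 triples forms a triangle.

1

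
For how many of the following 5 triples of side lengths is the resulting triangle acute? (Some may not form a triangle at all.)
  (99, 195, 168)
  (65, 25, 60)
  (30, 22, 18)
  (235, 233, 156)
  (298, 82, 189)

1

(99,195,168): 99²+168² = 38025 = 195² → right
(65,25,60): 25²+60² = 4225 = 65² → right
(30,22,18): 18²+22² = 808 < 900 = 30² → obtuse
(235,233,156): 156²+233² = 78625 > 55225 = 235² → acute
(298,82,189): 82+189 ≤ 298, not a triangle
1 of the 5 is acute.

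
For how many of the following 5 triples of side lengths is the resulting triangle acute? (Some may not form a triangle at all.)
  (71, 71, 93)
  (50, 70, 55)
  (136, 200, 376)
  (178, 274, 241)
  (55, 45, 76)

(71,71,93): 71²+71² = 10082 > 8649 = 93² → acute
(50,70,55): 50²+55² = 5525 > 4900 = 70² → acute
(136,200,376): 136+200 ≤ 376, not a triangle
(178,274,241): 178²+241² = 89765 > 75076 = 274² → acute
(55,45,76): 45²+55² = 5050 < 5776 = 76² → obtuse
3 of the 5 are acute.

3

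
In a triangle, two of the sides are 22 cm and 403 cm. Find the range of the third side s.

By the triangle inequality, s must be less than 22 + 403 = 425 and greater than |22 − 403| = 381.

381 < s < 425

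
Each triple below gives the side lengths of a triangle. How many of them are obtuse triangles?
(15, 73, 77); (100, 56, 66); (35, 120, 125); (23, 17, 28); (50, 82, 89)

(15,73,77): 15²+73² = 5554 < 5929 = 77² → obtuse
(100,56,66): 56²+66² = 7492 < 10000 = 100² → obtuse
(35,120,125): 35²+120² = 15625 = 125² → right
(23,17,28): 17²+23² = 818 > 784 = 28² → acute
(50,82,89): 50²+82² = 9224 > 7921 = 89² → acute
2 of the 5 are obtuse.

2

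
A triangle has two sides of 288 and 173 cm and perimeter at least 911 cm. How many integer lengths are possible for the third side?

11

Triangle inequality: 115 < x < 461. Perimeter ≥ 911 gives x ≥ 911 − 288 − 173 = 450.
So 450 ≤ x < 461; integers 450 through 460: 11 values.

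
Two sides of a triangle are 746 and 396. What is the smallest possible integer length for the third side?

The third side must be strictly greater than |746 − 396| = 350.
The smallest integer above 350 is 351.

351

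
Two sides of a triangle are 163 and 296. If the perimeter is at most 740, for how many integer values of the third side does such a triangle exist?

Triangle inequality: 133 < x < 459. Perimeter ≤ 740 gives x ≤ 740 − 163 − 296 = 281.
So 133 < x ≤ 281; integers 134 through 281: 148 values.

148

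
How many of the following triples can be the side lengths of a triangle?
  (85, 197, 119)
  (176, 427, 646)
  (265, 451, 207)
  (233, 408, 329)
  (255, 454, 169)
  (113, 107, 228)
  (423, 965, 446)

3

(85,119,197): 85+119 > 197 → valid
(176,427,646): 176+427 ≤ 646 → not valid
(207,265,451): 207+265 > 451 → valid
(233,329,408): 233+329 > 408 → valid
(169,255,454): 169+255 ≤ 454 → not valid
(107,113,228): 107+113 ≤ 228 → not valid
(423,446,965): 423+446 ≤ 965 → not valid
3 of the 7 triples form a triangle.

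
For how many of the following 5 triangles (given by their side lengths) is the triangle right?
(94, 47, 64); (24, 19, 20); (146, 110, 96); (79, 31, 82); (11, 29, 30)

1

(94,47,64): 47²+64² = 6305 < 8836 = 94² → obtuse
(24,19,20): 19²+20² = 761 > 576 = 24² → acute
(146,110,96): 96²+110² = 21316 = 146² → right
(79,31,82): 31²+79² = 7202 > 6724 = 82² → acute
(11,29,30): 11²+29² = 962 > 900 = 30² → acute
1 of the 5 is right.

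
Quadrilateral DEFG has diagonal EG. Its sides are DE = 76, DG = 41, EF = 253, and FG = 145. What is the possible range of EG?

From triangle DEG: |76 − 41| < EG < 76 + 41, i.e. 35 < EG < 117.
From triangle FEG: 108 < EG < 398.
Both must hold, so EG lies in the intersection.

108 < EG < 117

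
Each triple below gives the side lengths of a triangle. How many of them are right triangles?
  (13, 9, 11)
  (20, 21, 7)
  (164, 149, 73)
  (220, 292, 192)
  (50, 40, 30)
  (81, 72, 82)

2

(13,9,11): 9²+11² = 202 > 169 = 13² → acute
(20,21,7): 7²+20² = 449 > 441 = 21² → acute
(164,149,73): 73²+149² = 27530 > 26896 = 164² → acute
(220,292,192): 192²+220² = 85264 = 292² → right
(50,40,30): 30²+40² = 2500 = 50² → right
(81,72,82): 72²+81² = 11745 > 6724 = 82² → acute
2 of the 6 are right.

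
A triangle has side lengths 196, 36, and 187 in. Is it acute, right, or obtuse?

Compare the square of the longest side to the sum of squares of the other two: 36² + 187² = 36265 < 38416 = 196².

obtuse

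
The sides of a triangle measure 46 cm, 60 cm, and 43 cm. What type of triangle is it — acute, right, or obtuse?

acute

Compare the square of the longest side to the sum of squares of the other two: 43² + 46² = 3965 > 3600 = 60².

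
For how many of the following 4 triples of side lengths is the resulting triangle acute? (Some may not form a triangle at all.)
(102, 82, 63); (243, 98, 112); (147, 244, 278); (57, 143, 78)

(102,82,63): 63²+82² = 10693 > 10404 = 102² → acute
(243,98,112): 98+112 ≤ 243, not a triangle
(147,244,278): 147²+244² = 81145 > 77284 = 278² → acute
(57,143,78): 57+78 ≤ 143, not a triangle
2 of the 4 are acute.

2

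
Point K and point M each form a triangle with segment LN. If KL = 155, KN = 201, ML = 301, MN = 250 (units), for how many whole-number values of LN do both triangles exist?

304

From triangle KLN: 46 < LN < 356.
From triangle MLN: 51 < LN < 551.
Intersection: 51 < LN < 356, so integers 52 through 355: 304 values.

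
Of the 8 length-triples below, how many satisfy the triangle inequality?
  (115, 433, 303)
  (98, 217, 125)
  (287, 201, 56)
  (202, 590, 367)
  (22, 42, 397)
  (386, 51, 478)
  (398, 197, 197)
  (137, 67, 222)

(115,303,433): 115+303 ≤ 433 → not valid
(98,125,217): 98+125 > 217 → valid
(56,201,287): 56+201 ≤ 287 → not valid
(202,367,590): 202+367 ≤ 590 → not valid
(22,42,397): 22+42 ≤ 397 → not valid
(51,386,478): 51+386 ≤ 478 → not valid
(197,197,398): 197+197 ≤ 398 → not valid
(67,137,222): 67+137 ≤ 222 → not valid
1 of the 8 triples forms a triangle.

1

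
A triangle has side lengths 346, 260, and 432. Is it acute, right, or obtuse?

acute

Compare the square of the longest side to the sum of squares of the other two: 260² + 346² = 187316 > 186624 = 432².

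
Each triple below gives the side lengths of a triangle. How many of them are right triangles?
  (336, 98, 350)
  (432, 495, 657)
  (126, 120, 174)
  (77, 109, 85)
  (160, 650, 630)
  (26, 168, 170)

(336,98,350): 98²+336² = 122500 = 350² → right
(432,495,657): 432²+495² = 431649 = 657² → right
(126,120,174): 120²+126² = 30276 = 174² → right
(77,109,85): 77²+85² = 13154 > 11881 = 109² → acute
(160,650,630): 160²+630² = 422500 = 650² → right
(26,168,170): 26²+168² = 28900 = 170² → right
5 of the 6 are right.

5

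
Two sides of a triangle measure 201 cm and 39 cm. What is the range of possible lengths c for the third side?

By the triangle inequality, c must be less than 201 + 39 = 240 and greater than |201 − 39| = 162.

162 < c < 240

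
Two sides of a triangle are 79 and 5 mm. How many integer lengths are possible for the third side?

9

The third side lies in the open interval (74, 84).
Integers from 75 to 83 inclusive: 83 − 75 + 1 = 9.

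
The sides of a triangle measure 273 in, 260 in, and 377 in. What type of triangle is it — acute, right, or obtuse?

right

Compare the square of the longest side to the sum of squares of the other two: 260² + 273² = 142129 = 377².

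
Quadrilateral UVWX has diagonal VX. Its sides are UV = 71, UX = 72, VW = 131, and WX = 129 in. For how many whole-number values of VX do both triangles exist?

From triangle UVX: 1 < VX < 143.
From triangle WVX: 2 < VX < 260.
Intersection: 2 < VX < 143, so integers 3 through 142: 140 values.

140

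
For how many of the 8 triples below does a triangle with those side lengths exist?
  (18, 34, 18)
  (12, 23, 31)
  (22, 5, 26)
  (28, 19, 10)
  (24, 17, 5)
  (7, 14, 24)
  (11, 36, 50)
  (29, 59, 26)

4

(18,18,34): 18+18 > 34 → valid
(12,23,31): 12+23 > 31 → valid
(5,22,26): 5+22 > 26 → valid
(10,19,28): 10+19 > 28 → valid
(5,17,24): 5+17 ≤ 24 → not valid
(7,14,24): 7+14 ≤ 24 → not valid
(11,36,50): 11+36 ≤ 50 → not valid
(26,29,59): 26+29 ≤ 59 → not valid
4 of the 8 triples form a triangle.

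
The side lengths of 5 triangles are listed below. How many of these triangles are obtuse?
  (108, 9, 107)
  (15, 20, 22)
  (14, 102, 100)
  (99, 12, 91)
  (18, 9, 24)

(108,9,107): 9²+107² = 11530 < 11664 = 108² → obtuse
(15,20,22): 15²+20² = 625 > 484 = 22² → acute
(14,102,100): 14²+100² = 10196 < 10404 = 102² → obtuse
(99,12,91): 12²+91² = 8425 < 9801 = 99² → obtuse
(18,9,24): 9²+18² = 405 < 576 = 24² → obtuse
4 of the 5 are obtuse.

4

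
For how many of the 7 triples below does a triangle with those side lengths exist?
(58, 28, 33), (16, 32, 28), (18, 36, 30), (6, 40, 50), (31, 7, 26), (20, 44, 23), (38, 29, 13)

(28,33,58): 28+33 > 58 → valid
(16,28,32): 16+28 > 32 → valid
(18,30,36): 18+30 > 36 → valid
(6,40,50): 6+40 ≤ 50 → not valid
(7,26,31): 7+26 > 31 → valid
(20,23,44): 20+23 ≤ 44 → not valid
(13,29,38): 13+29 > 38 → valid
5 of the 7 triples form a triangle.

5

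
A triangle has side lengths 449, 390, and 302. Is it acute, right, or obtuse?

acute

Compare the square of the longest side to the sum of squares of the other two: 302² + 390² = 243304 > 201601 = 449².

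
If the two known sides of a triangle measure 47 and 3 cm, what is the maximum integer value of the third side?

49

The third side must be strictly less than 47 + 3 = 50.
The largest integer below 50 is 49.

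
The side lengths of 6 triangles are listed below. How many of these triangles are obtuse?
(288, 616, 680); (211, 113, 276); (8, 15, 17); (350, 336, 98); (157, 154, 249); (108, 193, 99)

3

(288,616,680): 288²+616² = 462400 = 680² → right
(211,113,276): 113²+211² = 57290 < 76176 = 276² → obtuse
(8,15,17): 8²+15² = 289 = 17² → right
(350,336,98): 98²+336² = 122500 = 350² → right
(157,154,249): 154²+157² = 48365 < 62001 = 249² → obtuse
(108,193,99): 99²+108² = 21465 < 37249 = 193² → obtuse
3 of the 6 are obtuse.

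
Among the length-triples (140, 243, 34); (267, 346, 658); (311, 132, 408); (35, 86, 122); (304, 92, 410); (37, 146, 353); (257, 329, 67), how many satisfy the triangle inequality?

(34,140,243): 34+140 ≤ 243 → not valid
(267,346,658): 267+346 ≤ 658 → not valid
(132,311,408): 132+311 > 408 → valid
(35,86,122): 35+86 ≤ 122 → not valid
(92,304,410): 92+304 ≤ 410 → not valid
(37,146,353): 37+146 ≤ 353 → not valid
(67,257,329): 67+257 ≤ 329 → not valid
1 of the 7 triples forms a triangle.

1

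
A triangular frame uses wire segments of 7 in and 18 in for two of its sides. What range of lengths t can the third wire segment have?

By the triangle inequality, t must be less than 7 + 18 = 25 and greater than |7 − 18| = 11.

11 < t < 25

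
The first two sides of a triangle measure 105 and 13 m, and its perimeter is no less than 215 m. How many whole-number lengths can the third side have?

21

Triangle inequality: 92 < x < 118. Perimeter ≥ 215 gives x ≥ 215 − 105 − 13 = 97.
So 97 ≤ x < 118; integers 97 through 117: 21 values.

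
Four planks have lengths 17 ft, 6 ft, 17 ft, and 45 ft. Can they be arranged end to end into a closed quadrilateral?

No

For a quadrilateral, each side must be shorter than the sum of the others.
Here the longest side is 45, but the remaining 3 sides sum to only 40.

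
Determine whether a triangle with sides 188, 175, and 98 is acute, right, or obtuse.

Compare the square of the longest side to the sum of squares of the other two: 98² + 175² = 40229 > 35344 = 188².

acute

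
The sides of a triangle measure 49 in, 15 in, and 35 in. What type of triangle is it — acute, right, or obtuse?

Compare the square of the longest side to the sum of squares of the other two: 15² + 35² = 1450 < 2401 = 49².

obtuse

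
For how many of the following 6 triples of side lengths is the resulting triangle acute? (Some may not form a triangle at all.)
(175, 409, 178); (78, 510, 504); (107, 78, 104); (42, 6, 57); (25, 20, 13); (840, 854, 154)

(175,409,178): 175+178 ≤ 409, not a triangle
(78,510,504): 78²+504² = 260100 = 510² → right
(107,78,104): 78²+104² = 16900 > 11449 = 107² → acute
(42,6,57): 6+42 ≤ 57, not a triangle
(25,20,13): 13²+20² = 569 < 625 = 25² → obtuse
(840,854,154): 154²+840² = 729316 = 854² → right
1 of the 6 is acute.

1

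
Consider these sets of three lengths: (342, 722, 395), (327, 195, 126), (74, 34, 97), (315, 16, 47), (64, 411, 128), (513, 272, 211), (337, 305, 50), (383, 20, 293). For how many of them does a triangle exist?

(342,395,722): 342+395 > 722 → valid
(126,195,327): 126+195 ≤ 327 → not valid
(34,74,97): 34+74 > 97 → valid
(16,47,315): 16+47 ≤ 315 → not valid
(64,128,411): 64+128 ≤ 411 → not valid
(211,272,513): 211+272 ≤ 513 → not valid
(50,305,337): 50+305 > 337 → valid
(20,293,383): 20+293 ≤ 383 → not valid
3 of the 8 triples form a triangle.

3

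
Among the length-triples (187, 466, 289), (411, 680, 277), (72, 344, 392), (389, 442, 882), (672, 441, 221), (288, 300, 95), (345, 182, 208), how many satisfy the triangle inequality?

5

(187,289,466): 187+289 > 466 → valid
(277,411,680): 277+411 > 680 → valid
(72,344,392): 72+344 > 392 → valid
(389,442,882): 389+442 ≤ 882 → not valid
(221,441,672): 221+441 ≤ 672 → not valid
(95,288,300): 95+288 > 300 → valid
(182,208,345): 182+208 > 345 → valid
5 of the 7 triples form a triangle.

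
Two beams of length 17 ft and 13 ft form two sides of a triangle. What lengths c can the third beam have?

By the triangle inequality, c must be less than 17 + 13 = 30 and greater than |17 − 13| = 4.

4 < c < 30 (ft)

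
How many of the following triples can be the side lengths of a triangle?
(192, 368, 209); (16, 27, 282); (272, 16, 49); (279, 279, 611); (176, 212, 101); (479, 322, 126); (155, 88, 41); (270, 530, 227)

(192,209,368): 192+209 > 368 → valid
(16,27,282): 16+27 ≤ 282 → not valid
(16,49,272): 16+49 ≤ 272 → not valid
(279,279,611): 279+279 ≤ 611 → not valid
(101,176,212): 101+176 > 212 → valid
(126,322,479): 126+322 ≤ 479 → not valid
(41,88,155): 41+88 ≤ 155 → not valid
(227,270,530): 227+270 ≤ 530 → not valid
2 of the 8 triples form a triangle.

2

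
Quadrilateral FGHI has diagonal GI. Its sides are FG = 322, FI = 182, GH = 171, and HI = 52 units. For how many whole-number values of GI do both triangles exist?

82

From triangle FGI: 140 < GI < 504.
From triangle HGI: 119 < GI < 223.
Intersection: 140 < GI < 223, so integers 141 through 222: 82 values.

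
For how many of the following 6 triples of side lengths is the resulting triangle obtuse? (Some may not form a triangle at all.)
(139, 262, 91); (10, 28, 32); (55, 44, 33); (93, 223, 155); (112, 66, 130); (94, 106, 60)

(139,262,91): 91+139 ≤ 262, not a triangle
(10,28,32): 10²+28² = 884 < 1024 = 32² → obtuse
(55,44,33): 33²+44² = 3025 = 55² → right
(93,223,155): 93²+155² = 32674 < 49729 = 223² → obtuse
(112,66,130): 66²+112² = 16900 = 130² → right
(94,106,60): 60²+94² = 12436 > 11236 = 106² → acute
2 of the 6 are obtuse.

2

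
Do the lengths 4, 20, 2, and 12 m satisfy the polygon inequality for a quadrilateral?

For a quadrilateral, each side must be shorter than the sum of the others.
Here the longest side is 20, but the remaining 3 sides sum to only 18.

No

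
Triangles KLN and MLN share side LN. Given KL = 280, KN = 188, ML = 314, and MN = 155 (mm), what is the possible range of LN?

159 < LN < 468

From triangle KLN: |280 − 188| < LN < 280 + 188, i.e. 92 < LN < 468.
From triangle MLN: 159 < LN < 469.
Both must hold, so LN lies in the intersection.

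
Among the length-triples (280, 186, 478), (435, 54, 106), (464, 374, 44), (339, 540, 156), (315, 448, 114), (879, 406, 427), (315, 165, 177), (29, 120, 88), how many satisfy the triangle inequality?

1

(186,280,478): 186+280 ≤ 478 → not valid
(54,106,435): 54+106 ≤ 435 → not valid
(44,374,464): 44+374 ≤ 464 → not valid
(156,339,540): 156+339 ≤ 540 → not valid
(114,315,448): 114+315 ≤ 448 → not valid
(406,427,879): 406+427 ≤ 879 → not valid
(165,177,315): 165+177 > 315 → valid
(29,88,120): 29+88 ≤ 120 → not valid
1 of the 8 triples forms a triangle.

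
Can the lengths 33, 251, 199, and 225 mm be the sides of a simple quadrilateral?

Yes

A quadrilateral exists iff every side is shorter than the sum of the others — equivalently, the longest side is less than the sum of the rest.
Longest side 251 < 457 (sum of the remaining 3), so yes.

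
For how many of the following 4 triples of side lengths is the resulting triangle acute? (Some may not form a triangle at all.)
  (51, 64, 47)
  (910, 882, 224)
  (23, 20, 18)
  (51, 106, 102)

(51,64,47): 47²+51² = 4810 > 4096 = 64² → acute
(910,882,224): 224²+882² = 828100 = 910² → right
(23,20,18): 18²+20² = 724 > 529 = 23² → acute
(51,106,102): 51²+102² = 13005 > 11236 = 106² → acute
3 of the 4 are acute.

3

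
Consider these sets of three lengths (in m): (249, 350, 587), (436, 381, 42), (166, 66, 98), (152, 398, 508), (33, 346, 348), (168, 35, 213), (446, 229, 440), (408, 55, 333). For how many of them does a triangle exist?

4

(249,350,587): 249+350 > 587 → valid
(42,381,436): 42+381 ≤ 436 → not valid
(66,98,166): 66+98 ≤ 166 → not valid
(152,398,508): 152+398 > 508 → valid
(33,346,348): 33+346 > 348 → valid
(35,168,213): 35+168 ≤ 213 → not valid
(229,440,446): 229+440 > 446 → valid
(55,333,408): 55+333 ≤ 408 → not valid
4 of the 8 triples form a triangle.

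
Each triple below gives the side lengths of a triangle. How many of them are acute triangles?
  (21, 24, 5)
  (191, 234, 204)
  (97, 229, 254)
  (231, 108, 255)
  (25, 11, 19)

(21,24,5): 5²+21² = 466 < 576 = 24² → obtuse
(191,234,204): 191²+204² = 78097 > 54756 = 234² → acute
(97,229,254): 97²+229² = 61850 < 64516 = 254² → obtuse
(231,108,255): 108²+231² = 65025 = 255² → right
(25,11,19): 11²+19² = 482 < 625 = 25² → obtuse
1 of the 5 is acute.

1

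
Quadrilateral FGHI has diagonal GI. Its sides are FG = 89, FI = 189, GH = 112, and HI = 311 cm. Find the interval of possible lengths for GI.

199 < GI < 278

From triangle FGI: |89 − 189| < GI < 89 + 189, i.e. 100 < GI < 278.
From triangle HGI: 199 < GI < 423.
Both must hold, so GI lies in the intersection.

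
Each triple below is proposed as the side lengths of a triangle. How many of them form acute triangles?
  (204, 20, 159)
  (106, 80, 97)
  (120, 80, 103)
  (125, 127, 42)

3

(204,20,159): 20+159 ≤ 204, not a triangle
(106,80,97): 80²+97² = 15809 > 11236 = 106² → acute
(120,80,103): 80²+103² = 17009 > 14400 = 120² → acute
(125,127,42): 42²+125² = 17389 > 16129 = 127² → acute
3 of the 4 are acute.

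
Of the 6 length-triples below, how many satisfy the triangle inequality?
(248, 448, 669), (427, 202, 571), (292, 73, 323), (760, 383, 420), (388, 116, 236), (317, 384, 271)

(248,448,669): 248+448 > 669 → valid
(202,427,571): 202+427 > 571 → valid
(73,292,323): 73+292 > 323 → valid
(383,420,760): 383+420 > 760 → valid
(116,236,388): 116+236 ≤ 388 → not valid
(271,317,384): 271+317 > 384 → valid
5 of the 6 triples form a triangle.

5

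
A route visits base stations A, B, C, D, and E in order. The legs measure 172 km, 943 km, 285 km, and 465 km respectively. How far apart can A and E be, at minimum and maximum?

The maximum is all hops collinear in one direction: 172 + 943 + 285 + 465 = 1865.
The longest hop is 943; the others sum to 922. Folding the others back against it leaves at least 943 − 922 = 21.

21 ≤ AE ≤ 1865 km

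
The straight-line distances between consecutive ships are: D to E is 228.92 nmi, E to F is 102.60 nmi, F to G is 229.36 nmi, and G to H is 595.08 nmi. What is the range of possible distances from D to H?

34.20 ≤ DH ≤ 1155.96 nmi

The maximum is all hops collinear in one direction: 228.92 + 102.60 + 229.36 + 595.08 = 1155.96.
The longest hop is 595.08; the others sum to 560.88. Folding the others back against it leaves at least 595.08 − 560.88 = 34.20.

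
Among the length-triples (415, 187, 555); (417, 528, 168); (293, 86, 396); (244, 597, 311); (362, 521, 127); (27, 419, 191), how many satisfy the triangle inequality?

(187,415,555): 187+415 > 555 → valid
(168,417,528): 168+417 > 528 → valid
(86,293,396): 86+293 ≤ 396 → not valid
(244,311,597): 244+311 ≤ 597 → not valid
(127,362,521): 127+362 ≤ 521 → not valid
(27,191,419): 27+191 ≤ 419 → not valid
2 of the 6 triples form a triangle.

2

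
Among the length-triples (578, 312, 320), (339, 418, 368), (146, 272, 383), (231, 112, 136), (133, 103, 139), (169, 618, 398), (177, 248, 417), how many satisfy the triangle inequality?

(312,320,578): 312+320 > 578 → valid
(339,368,418): 339+368 > 418 → valid
(146,272,383): 146+272 > 383 → valid
(112,136,231): 112+136 > 231 → valid
(103,133,139): 103+133 > 139 → valid
(169,398,618): 169+398 ≤ 618 → not valid
(177,248,417): 177+248 > 417 → valid
6 of the 7 triples form a triangle.

6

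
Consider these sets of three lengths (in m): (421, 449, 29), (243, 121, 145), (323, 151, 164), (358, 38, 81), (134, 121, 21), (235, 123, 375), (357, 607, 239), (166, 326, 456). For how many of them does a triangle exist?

4

(29,421,449): 29+421 > 449 → valid
(121,145,243): 121+145 > 243 → valid
(151,164,323): 151+164 ≤ 323 → not valid
(38,81,358): 38+81 ≤ 358 → not valid
(21,121,134): 21+121 > 134 → valid
(123,235,375): 123+235 ≤ 375 → not valid
(239,357,607): 239+357 ≤ 607 → not valid
(166,326,456): 166+326 > 456 → valid
4 of the 8 triples form a triangle.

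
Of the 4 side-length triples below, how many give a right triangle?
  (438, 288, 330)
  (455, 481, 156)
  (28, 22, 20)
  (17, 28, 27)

(438,288,330): 288²+330² = 191844 = 438² → right
(455,481,156): 156²+455² = 231361 = 481² → right
(28,22,20): 20²+22² = 884 > 784 = 28² → acute
(17,28,27): 17²+27² = 1018 > 784 = 28² → acute
2 of the 4 are right.

2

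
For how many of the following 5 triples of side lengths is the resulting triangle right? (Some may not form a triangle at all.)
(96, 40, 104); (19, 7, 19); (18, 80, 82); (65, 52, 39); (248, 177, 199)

(96,40,104): 40²+96² = 10816 = 104² → right
(19,7,19): 7²+19² = 410 > 361 = 19² → acute
(18,80,82): 18²+80² = 6724 = 82² → right
(65,52,39): 39²+52² = 4225 = 65² → right
(248,177,199): 177²+199² = 70930 > 61504 = 248² → acute
3 of the 5 are right.

3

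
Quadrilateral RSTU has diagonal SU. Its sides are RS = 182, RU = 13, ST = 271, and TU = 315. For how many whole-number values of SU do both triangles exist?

From triangle RSU: 169 < SU < 195.
From triangle TSU: 44 < SU < 586.
Intersection: 169 < SU < 195, so integers 170 through 194: 25 values.

25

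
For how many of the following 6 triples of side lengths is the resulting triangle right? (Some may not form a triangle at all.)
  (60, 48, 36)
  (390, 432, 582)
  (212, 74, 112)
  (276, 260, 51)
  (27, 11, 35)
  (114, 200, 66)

2

(60,48,36): 36²+48² = 3600 = 60² → right
(390,432,582): 390²+432² = 338724 = 582² → right
(212,74,112): 74+112 ≤ 212, not a triangle
(276,260,51): 51²+260² = 70201 < 76176 = 276² → obtuse
(27,11,35): 11²+27² = 850 < 1225 = 35² → obtuse
(114,200,66): 66+114 ≤ 200, not a triangle
2 of the 6 are right.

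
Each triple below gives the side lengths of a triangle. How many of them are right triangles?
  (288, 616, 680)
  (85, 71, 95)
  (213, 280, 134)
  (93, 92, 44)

1

(288,616,680): 288²+616² = 462400 = 680² → right
(85,71,95): 71²+85² = 12266 > 9025 = 95² → acute
(213,280,134): 134²+213² = 63325 < 78400 = 280² → obtuse
(93,92,44): 44²+92² = 10400 > 8649 = 93² → acute
1 of the 4 is right.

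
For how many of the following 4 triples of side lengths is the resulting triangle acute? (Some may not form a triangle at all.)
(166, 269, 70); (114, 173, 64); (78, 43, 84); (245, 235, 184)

2

(166,269,70): 70+166 ≤ 269, not a triangle
(114,173,64): 64²+114² = 17092 < 29929 = 173² → obtuse
(78,43,84): 43²+78² = 7933 > 7056 = 84² → acute
(245,235,184): 184²+235² = 89081 > 60025 = 245² → acute
2 of the 4 are acute.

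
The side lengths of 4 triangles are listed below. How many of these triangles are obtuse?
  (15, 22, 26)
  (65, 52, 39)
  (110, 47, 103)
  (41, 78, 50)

1

(15,22,26): 15²+22² = 709 > 676 = 26² → acute
(65,52,39): 39²+52² = 4225 = 65² → right
(110,47,103): 47²+103² = 12818 > 12100 = 110² → acute
(41,78,50): 41²+50² = 4181 < 6084 = 78² → obtuse
1 of the 4 is obtuse.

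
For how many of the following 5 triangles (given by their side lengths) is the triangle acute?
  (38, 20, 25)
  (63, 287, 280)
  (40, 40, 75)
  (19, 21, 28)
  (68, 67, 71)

2

(38,20,25): 20²+25² = 1025 < 1444 = 38² → obtuse
(63,287,280): 63²+280² = 82369 = 287² → right
(40,40,75): 40²+40² = 3200 < 5625 = 75² → obtuse
(19,21,28): 19²+21² = 802 > 784 = 28² → acute
(68,67,71): 67²+68² = 9113 > 5041 = 71² → acute
2 of the 5 are acute.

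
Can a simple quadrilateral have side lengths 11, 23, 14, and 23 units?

Yes

A quadrilateral exists iff every side is shorter than the sum of the others — equivalently, the longest side is less than the sum of the rest.
Longest side 23 < 48 (sum of the remaining 3), so yes.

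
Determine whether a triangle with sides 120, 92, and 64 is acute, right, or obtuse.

Compare the square of the longest side to the sum of squares of the other two: 64² + 92² = 12560 < 14400 = 120².

obtuse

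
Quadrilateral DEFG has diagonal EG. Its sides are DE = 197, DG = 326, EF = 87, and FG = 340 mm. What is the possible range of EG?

From triangle DEG: |197 − 326| < EG < 197 + 326, i.e. 129 < EG < 523.
From triangle FEG: 253 < EG < 427.
Both must hold, so EG lies in the intersection.

253 < EG < 427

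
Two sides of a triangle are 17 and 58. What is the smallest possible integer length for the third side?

The third side must be strictly greater than |17 − 58| = 41.
The smallest integer above 41 is 42.

42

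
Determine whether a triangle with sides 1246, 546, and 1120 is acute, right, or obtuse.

Compare the square of the longest side to the sum of squares of the other two: 546² + 1120² = 1552516 = 1246².

right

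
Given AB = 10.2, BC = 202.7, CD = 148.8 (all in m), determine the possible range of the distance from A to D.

43.7 ≤ AD ≤ 361.7 m

The maximum is all hops collinear in one direction: 10.2 + 202.7 + 148.8 = 361.7.
The longest hop is 202.7; the others sum to 159.0. Folding the others back against it leaves at least 202.7 − 159.0 = 43.7.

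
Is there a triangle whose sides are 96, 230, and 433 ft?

The longest side is 433, but the other two sum to only 326.
326 < 433, so the triangle inequality fails.

No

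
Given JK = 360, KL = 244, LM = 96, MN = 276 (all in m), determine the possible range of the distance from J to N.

The maximum is all hops collinear in one direction: 360 + 244 + 96 + 276 = 976.
The longest hop is 360; the others sum to 616. Since 360 ≤ 616, the path can fold back on itself completely, so the minimum distance is 0.

0 ≤ JN ≤ 976 m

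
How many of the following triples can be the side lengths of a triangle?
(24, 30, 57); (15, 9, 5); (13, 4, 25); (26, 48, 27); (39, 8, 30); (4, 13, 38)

(24,30,57): 24+30 ≤ 57 → not valid
(5,9,15): 5+9 ≤ 15 → not valid
(4,13,25): 4+13 ≤ 25 → not valid
(26,27,48): 26+27 > 48 → valid
(8,30,39): 8+30 ≤ 39 → not valid
(4,13,38): 4+13 ≤ 38 → not valid
1 of the 6 triples forms a triangle.

1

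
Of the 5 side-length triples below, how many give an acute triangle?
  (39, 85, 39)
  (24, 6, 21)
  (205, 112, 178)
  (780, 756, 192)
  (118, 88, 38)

1

(39,85,39): 39+39 ≤ 85, not a triangle
(24,6,21): 6²+21² = 477 < 576 = 24² → obtuse
(205,112,178): 112²+178² = 44228 > 42025 = 205² → acute
(780,756,192): 192²+756² = 608400 = 780² → right
(118,88,38): 38²+88² = 9188 < 13924 = 118² → obtuse
1 of the 5 is acute.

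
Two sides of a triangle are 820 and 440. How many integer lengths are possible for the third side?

879

The third side lies in the open interval (380, 1260).
Integers from 381 to 1259 inclusive: 1259 − 381 + 1 = 879.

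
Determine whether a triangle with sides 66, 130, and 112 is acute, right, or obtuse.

right

Compare the square of the longest side to the sum of squares of the other two: 66² + 112² = 16900 = 130².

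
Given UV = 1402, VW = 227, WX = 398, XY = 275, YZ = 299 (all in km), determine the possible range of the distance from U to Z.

The maximum is all hops collinear in one direction: 1402 + 227 + 398 + 275 + 299 = 2601.
The longest hop is 1402; the others sum to 1199. Folding the others back against it leaves at least 1402 − 1199 = 203.

203 ≤ UZ ≤ 2601 km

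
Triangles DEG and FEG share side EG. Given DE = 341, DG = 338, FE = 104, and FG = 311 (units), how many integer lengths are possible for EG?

From triangle DEG: 3 < EG < 679.
From triangle FEG: 207 < EG < 415.
Intersection: 207 < EG < 415, so integers 208 through 414: 207 values.

207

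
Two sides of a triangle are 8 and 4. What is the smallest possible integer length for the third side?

The third side must be strictly greater than |8 − 4| = 4.
The smallest integer above 4 is 5.

5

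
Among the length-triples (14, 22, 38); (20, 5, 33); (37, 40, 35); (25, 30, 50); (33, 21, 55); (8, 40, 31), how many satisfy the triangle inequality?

(14,22,38): 14+22 ≤ 38 → not valid
(5,20,33): 5+20 ≤ 33 → not valid
(35,37,40): 35+37 > 40 → valid
(25,30,50): 25+30 > 50 → valid
(21,33,55): 21+33 ≤ 55 → not valid
(8,31,40): 8+31 ≤ 40 → not valid
2 of the 6 triples form a triangle.

2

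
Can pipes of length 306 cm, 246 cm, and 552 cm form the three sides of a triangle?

No

The two shorter sides sum to 552, exactly equal to the longest side 552.
That gives only a degenerate (flat) triangle — the inequality must be strict.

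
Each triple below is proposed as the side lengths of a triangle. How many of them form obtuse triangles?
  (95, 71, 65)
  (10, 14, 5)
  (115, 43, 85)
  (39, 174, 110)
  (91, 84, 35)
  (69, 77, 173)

(95,71,65): 65²+71² = 9266 > 9025 = 95² → acute
(10,14,5): 5²+10² = 125 < 196 = 14² → obtuse
(115,43,85): 43²+85² = 9074 < 13225 = 115² → obtuse
(39,174,110): 39+110 ≤ 174, not a triangle
(91,84,35): 35²+84² = 8281 = 91² → right
(69,77,173): 69+77 ≤ 173, not a triangle
2 of the 6 are obtuse.

2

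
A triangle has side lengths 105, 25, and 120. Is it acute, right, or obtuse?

obtuse

Compare the square of the longest side to the sum of squares of the other two: 25² + 105² = 11650 < 14400 = 120².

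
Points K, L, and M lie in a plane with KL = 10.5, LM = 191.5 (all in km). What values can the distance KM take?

181.0 ≤ KM ≤ 202.0 km

By the triangle inequality, |10.5 − 191.5| ≤ KM ≤ 10.5 + 191.5.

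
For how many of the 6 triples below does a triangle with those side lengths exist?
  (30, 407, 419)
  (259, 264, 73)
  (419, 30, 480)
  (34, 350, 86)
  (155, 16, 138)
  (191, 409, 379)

(30,407,419): 30+407 > 419 → valid
(73,259,264): 73+259 > 264 → valid
(30,419,480): 30+419 ≤ 480 → not valid
(34,86,350): 34+86 ≤ 350 → not valid
(16,138,155): 16+138 ≤ 155 → not valid
(191,379,409): 191+379 > 409 → valid
3 of the 6 triples form a triangle.

3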